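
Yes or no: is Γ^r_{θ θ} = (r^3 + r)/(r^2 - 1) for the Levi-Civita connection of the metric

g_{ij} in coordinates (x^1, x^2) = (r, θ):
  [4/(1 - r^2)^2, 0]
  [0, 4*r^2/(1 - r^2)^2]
Γ^r_{θ θ} = (1/2) g^{rr} (∂_θ g_{rθ} + ∂_θ g_{rθ} - ∂_r g_{θθ}) = (1/2)((1 - r^2)^2/4)((0) + (0) - (-8*(r^3 + r)/(r^2 - 1)^3)) = (r^3 + r)/(r^2 - 1)
This equals the proposed value (r^3 + r)/(r^2 - 1).
Yes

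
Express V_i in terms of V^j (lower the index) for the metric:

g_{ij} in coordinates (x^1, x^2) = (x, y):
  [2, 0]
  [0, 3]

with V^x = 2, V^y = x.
V_i = g_{ij} V^j:
V_x = (2)(2) + (0)(x) = 4
V_y = (0)(2) + (3)(x) = 3*x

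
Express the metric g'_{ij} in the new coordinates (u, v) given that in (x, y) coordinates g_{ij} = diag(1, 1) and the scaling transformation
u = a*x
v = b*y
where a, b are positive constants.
Invert the transformation: x = u/a, y = v/b
g'_{ij} = (∂x^k/∂x'^i)(∂x^l/∂x'^j) g_{kl}; with g_{kl} = δ_{kl} this is Σ_k (∂x^k/∂x'^i)(∂x^k/∂x'^j).
Jacobian: ∂x/∂u = 1/a, ∂x/∂v = 0, ∂y/∂u = 0, ∂y/∂v = 1/b
g'_{uu} = (1/a)(1/a) + (0)(0) = 1/a^2
g'_{uv} = (1/a)(0) + (0)(1/b) = 0
g'_{vv} = (0)(0) + (1/b)(1/b) = 1/b^2
g'_{ij} = diag(1/a^2, 1/b^2)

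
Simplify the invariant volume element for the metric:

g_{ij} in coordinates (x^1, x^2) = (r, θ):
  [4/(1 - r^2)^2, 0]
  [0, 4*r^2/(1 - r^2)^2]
det(g) = 16*r^2/(1 - r^2)^4
√|det(g)| = 4*r/(r^2 - 1)^2
Volume element: dV = 4*r/(r^2 - 1)^2 dr dθ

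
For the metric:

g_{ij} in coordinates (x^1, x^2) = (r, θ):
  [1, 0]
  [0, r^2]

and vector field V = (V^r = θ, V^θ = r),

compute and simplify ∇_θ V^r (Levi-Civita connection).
Non-zero Christoffel symbols:
Γ^r_{θ θ} = -r
Γ^θ_{r θ} = 1/r
∇_θ V^r = ∂_θ V^r + Γ^r_{θ j} V^j
  = (1) + (0)(θ) + (-r)(r)
  = 1 - r^2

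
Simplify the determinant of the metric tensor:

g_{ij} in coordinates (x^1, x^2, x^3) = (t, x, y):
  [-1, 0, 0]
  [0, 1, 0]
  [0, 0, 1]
Diagonal metric: det(g) = g_{11}·g_{22}·g_{33}
= (-1)·(1)·(1)
det(g) = -1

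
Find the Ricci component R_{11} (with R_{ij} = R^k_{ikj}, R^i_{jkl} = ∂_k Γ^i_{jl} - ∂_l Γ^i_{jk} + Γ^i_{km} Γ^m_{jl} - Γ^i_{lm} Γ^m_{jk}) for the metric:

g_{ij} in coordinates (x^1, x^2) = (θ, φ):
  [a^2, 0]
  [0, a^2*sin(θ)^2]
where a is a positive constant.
Non-zero Christoffel symbols (Γ^k_{ij} = Γ^k_{ji}):
Γ^θ_{φ φ} = -sin(2*θ)/2
Γ^φ_{θ φ} = 1/tan(θ)
R^θ_{θ θ θ} = 0 (a repeated index in an antisymmetric pair)
R^φ_{θ φ θ} = ∂_φ Γ^φ_{θ θ} - ∂_θ Γ^φ_{θ φ} + Γ^φ_{φ m} Γ^m_{θ θ} - Γ^φ_{θ m} Γ^m_{θ φ}
  = (0) - (-1/sin(θ)^2) + (0) - (1/tan(θ)^2) = 1
R_{θθ} = R^θ_{θ θ θ} + R^φ_{θ φ θ} = (0) + (1) = 1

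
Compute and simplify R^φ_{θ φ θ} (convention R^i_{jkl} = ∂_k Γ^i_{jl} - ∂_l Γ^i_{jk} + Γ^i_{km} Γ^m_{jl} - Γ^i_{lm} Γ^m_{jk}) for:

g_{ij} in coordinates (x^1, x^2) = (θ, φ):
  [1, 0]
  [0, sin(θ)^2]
Non-zero Christoffel symbols (Γ^k_{ij} = Γ^k_{ji}):
Γ^θ_{φ φ} = -sin(2*θ)/2
Γ^φ_{θ φ} = 1/tan(θ)
R^φ_{θ φ θ} = ∂_φ Γ^φ_{θ θ} - ∂_θ Γ^φ_{θ φ} + Γ^φ_{φ m} Γ^m_{θ θ} - Γ^φ_{θ m} Γ^m_{θ φ}
  = (0) - (-1/sin(θ)^2) + (0) - (1/tan(θ)^2) = 1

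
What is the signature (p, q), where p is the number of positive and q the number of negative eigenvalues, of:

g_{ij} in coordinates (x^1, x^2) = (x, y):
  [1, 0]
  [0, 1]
The metric is diagonal, so its eigenvalues are the diagonal entries: 1, 1 (at a generic point, where coordinate-dependent entries are positive).
2 positive, 0 negative.
(2, 0) - Riemannian (positive definite)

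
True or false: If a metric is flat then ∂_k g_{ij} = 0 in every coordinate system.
Flatness means R^i_{jkl} = 0; the components can still vary, e.g. the flat plane in polar coordinates has g_{θθ} = r^2.
False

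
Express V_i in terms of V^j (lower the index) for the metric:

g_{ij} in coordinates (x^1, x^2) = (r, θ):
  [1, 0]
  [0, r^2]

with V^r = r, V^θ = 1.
V_i = g_{ij} V^j:
V_r = (1)(r) + (0)(1) = r
V_θ = (0)(r) + (r^2)(1) = r^2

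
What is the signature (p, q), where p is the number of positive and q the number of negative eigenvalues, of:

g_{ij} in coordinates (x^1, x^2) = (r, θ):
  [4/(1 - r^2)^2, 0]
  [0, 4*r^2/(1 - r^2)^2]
The metric is diagonal, so its eigenvalues are the diagonal entries: 4/(1 - r^2)^2, 4*r^2/(1 - r^2)^2 (at a generic point, where coordinate-dependent entries are positive).
2 positive, 0 negative.
(2, 0) - Riemannian (positive definite)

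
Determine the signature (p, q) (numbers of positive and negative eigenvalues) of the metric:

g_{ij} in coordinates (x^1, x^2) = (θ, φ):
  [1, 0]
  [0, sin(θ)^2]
The metric is diagonal, so its eigenvalues are the diagonal entries: 1, sin(θ)^2 (at a generic point, where coordinate-dependent entries are positive).
2 positive, 0 negative.
(2, 0) - Riemannian (positive definite)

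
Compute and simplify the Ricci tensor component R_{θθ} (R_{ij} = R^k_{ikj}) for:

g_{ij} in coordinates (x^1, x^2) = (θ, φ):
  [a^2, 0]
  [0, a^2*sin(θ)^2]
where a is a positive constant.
Non-zero Christoffel symbols (Γ^k_{ij} = Γ^k_{ji}):
Γ^θ_{φ φ} = -sin(2*θ)/2
Γ^φ_{θ φ} = 1/tan(θ)
R^θ_{θ θ θ} = 0 (a repeated index in an antisymmetric pair)
R^φ_{θ φ θ} = ∂_φ Γ^φ_{θ θ} - ∂_θ Γ^φ_{θ φ} + Γ^φ_{φ m} Γ^m_{θ θ} - Γ^φ_{θ m} Γ^m_{θ φ}
  = (0) - (-1/sin(θ)^2) + (0) - (1/tan(θ)^2) = 1
R_{θθ} = R^θ_{θ θ θ} + R^φ_{θ φ θ} = (0) + (1) = 1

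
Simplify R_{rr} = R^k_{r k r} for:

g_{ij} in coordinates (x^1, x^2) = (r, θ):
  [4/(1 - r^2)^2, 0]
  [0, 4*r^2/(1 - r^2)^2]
Non-zero Christoffel symbols (Γ^k_{ij} = Γ^k_{ji}):
Γ^r_{r r} = 2*r/(1 - r^2)
Γ^r_{θ θ} = (r^3 + r)/(r^2 - 1)
Γ^θ_{r θ} = (-r^2 - 1)/(r^3 - r)
R^r_{r r r} = 0 (a repeated index in an antisymmetric pair)
R^θ_{r θ r} = ∂_θ Γ^θ_{r r} - ∂_r Γ^θ_{r θ} + Γ^θ_{θ m} Γ^m_{r r} - Γ^θ_{r m} Γ^m_{r θ}
  = (0) - ((r^4 + 4*r^2 - 1)/(r^3 - r)^2) + (2*(r^2 + 1)/(r^2 - 1)^2) - ((r^2 + 1)^2/(r^3 - r)^2) = -4/(r^2 - 1)^2
R_{rr} = R^r_{r r r} + R^θ_{r θ r} = (0) + (-4/(r^2 - 1)^2) = -4/(r^2 - 1)^2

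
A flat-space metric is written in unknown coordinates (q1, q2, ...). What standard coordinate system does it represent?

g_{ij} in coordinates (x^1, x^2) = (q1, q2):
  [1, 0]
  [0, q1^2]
The line element ds^2 = dq1^2 + q1^2 dq2^2 is dr^2 + r^2 dθ^2 with q1 = r, q2 = θ.
polar coordinates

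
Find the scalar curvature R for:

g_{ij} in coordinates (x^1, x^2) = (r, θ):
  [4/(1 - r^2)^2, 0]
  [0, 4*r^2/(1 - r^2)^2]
Non-zero Christoffel symbols (Γ^k_{ij} = Γ^k_{ji}):
Γ^r_{r r} = 2*r/(1 - r^2)
Γ^r_{θ θ} = (r^3 + r)/(r^2 - 1)
Γ^θ_{r θ} = (-r^2 - 1)/(r^3 - r)
Ricci tensor (R_{ij} = R^k_{ikj}): R_{rr} = -4/(r^2 - 1)^2, R_{rθ} = 0, R_{θθ} = -4*r^2/(r^2 - 1)^2
Inverse metric: g^{rr} = (1 - r^2)^2/4, g^{θθ} = (1 - r^2)^2/(4*r^2)
R = g^{ij} R_{ij} = ((1 - r^2)^2/4)(-4/(r^2 - 1)^2) + ((1 - r^2)^2/(4*r^2))(-4*r^2/(r^2 - 1)^2) = -2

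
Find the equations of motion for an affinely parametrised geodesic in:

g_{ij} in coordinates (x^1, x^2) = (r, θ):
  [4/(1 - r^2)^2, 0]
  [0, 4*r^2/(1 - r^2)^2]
Geodesic equation: d^2x^k/dλ^2 + Γ^k_{ij} (dx^i/dλ)(dx^j/dλ) = 0.
Non-zero Christoffel symbols:
Γ^r_{r r} = 2*r/(1 - r^2)
Γ^r_{θ θ} = (r^3 + r)/(r^2 - 1)
Γ^θ_{r θ} = (-r^2 - 1)/(r^3 - r)
Substituting (the symmetric pair Γ^k_{ij}, Γ^k_{ji} combines into a factor 2):
d^2r/dλ^2 + (2*r/(1 - r^2)) (dr/dλ)^2 + ((r^3 + r)/(r^2 - 1)) (dθ/dλ)^2 = 0
d^2θ/dλ^2 + ((-2*r^2 - 2)/(r^3 - r)) (dr/dλ)(dθ/dλ) = 0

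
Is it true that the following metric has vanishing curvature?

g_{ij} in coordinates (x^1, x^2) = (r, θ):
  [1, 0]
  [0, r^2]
Non-zero Christoffel symbols:
Γ^r_{θ θ} = -r
Γ^θ_{r θ} = 1/r
Ricci tensor: R_{rr} = 0, R_{rθ} = 0, R_{θθ} = 0
All R_{ij} vanish; in 2 dimensions the Riemann tensor is fully determined by the Ricci tensor, so R^i_{jkl} = 0: the metric is flat (curvilinear coordinates on flat space).
Yes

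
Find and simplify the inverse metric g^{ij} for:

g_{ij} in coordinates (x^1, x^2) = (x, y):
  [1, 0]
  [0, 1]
The metric is diagonal, so g^{ij} is diagonal with entries 1/g_{ii}: diag(1, 1).
g^{ij}:
  [1, 0]
  [0, 1]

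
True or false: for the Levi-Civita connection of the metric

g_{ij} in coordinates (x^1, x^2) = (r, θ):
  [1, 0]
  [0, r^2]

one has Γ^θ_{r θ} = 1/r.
Γ^θ_{r θ} = (1/2) g^{θθ} (∂_r g_{θθ} + ∂_θ g_{θr} - ∂_θ g_{rθ}) = (1/2)(1/r^2)((2*r) + (0) - (0)) = 1/r
This equals the proposed value 1/r.
True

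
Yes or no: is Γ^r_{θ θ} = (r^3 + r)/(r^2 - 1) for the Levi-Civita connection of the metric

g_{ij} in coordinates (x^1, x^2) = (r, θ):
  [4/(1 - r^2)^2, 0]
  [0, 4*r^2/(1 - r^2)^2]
Γ^r_{θ θ} = (1/2) g^{rr} (∂_θ g_{rθ} + ∂_θ g_{rθ} - ∂_r g_{θθ}) = (1/2)((1 - r^2)^2/4)((0) + (0) - (-8*(r^3 + r)/(r^2 - 1)^3)) = (r^3 + r)/(r^2 - 1)
This equals the proposed value (r^3 + r)/(r^2 - 1).
Yes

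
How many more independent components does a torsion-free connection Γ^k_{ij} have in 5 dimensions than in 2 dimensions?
Independent components in n dimensions: n × n(n+1)/2 = n^2(n+1)/2.
5D: 5 × 15 = 75
2D: 2 × 3 = 6
Difference = 75 - 6 = 69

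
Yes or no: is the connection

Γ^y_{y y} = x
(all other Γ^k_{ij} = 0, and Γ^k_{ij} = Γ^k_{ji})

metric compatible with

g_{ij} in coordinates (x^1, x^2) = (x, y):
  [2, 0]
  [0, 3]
Using ∇_k g_{ij} = ∂_k g_{ij} - Γ^m_{ki} g_{mj} - Γ^m_{kj} g_{im}:
∇_y g_{yy} = (0) - (3*x) - (3*x) = -6*x ≠ 0
So the connection is not metric compatible (it is not the Levi-Civita connection).
No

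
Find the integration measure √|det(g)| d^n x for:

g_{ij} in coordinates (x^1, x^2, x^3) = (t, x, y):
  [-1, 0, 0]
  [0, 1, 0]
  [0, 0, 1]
det(g) = -1
√|det(g)| = 1
Volume element: dV = 1 dt dx dy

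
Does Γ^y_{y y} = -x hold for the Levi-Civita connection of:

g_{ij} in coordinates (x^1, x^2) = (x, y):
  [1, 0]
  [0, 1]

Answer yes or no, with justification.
Γ^y_{y y} = (1/2) g^{yy} (∂_y g_{yy} + ∂_y g_{yy} - ∂_y g_{yy}) = (1/2)(1)((0) + (0) - (0)) = 0
This differs from the proposed value -x.
No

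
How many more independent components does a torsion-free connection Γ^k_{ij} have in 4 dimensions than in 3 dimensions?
Independent components in n dimensions: n × n(n+1)/2 = n^2(n+1)/2.
4D: 4 × 10 = 40
3D: 3 × 6 = 18
Difference = 40 - 18 = 22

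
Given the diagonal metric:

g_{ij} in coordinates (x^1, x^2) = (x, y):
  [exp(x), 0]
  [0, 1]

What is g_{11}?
With x^1 = x, x^2 = y, g_{11} = g_{xx} is the row-1, column-1 entry of the matrix.
g_{11} = exp(x)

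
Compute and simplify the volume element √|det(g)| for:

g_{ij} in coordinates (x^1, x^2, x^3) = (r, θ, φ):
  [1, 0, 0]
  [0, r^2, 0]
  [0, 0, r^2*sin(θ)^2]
det(g) = r^4*sin(θ)^2
√|det(g)| = r^2*sin(θ) (taking 0 < θ < π so that |sin(θ)| = sin(θ))
Volume element: dV = r^2*sin(θ) dr dθ dφ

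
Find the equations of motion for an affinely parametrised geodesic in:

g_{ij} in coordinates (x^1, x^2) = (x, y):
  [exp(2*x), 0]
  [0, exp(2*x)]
Geodesic equation: d^2x^k/dλ^2 + Γ^k_{ij} (dx^i/dλ)(dx^j/dλ) = 0.
Non-zero Christoffel symbols:
Γ^x_{x x} = 1
Γ^x_{y y} = -1
Γ^y_{x y} = 1
Substituting (the symmetric pair Γ^k_{ij}, Γ^k_{ji} combines into a factor 2):
d^2x/dλ^2 + (dx/dλ)^2 - (dy/dλ)^2 = 0
d^2y/dλ^2 + 2 (dx/dλ)(dy/dλ) = 0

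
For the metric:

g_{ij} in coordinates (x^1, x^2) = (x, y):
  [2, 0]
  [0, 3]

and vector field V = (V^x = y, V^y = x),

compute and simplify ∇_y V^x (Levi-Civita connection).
All Christoffel symbols are zero.
∇_y V^x = ∂_y V^x + Γ^x_{y j} V^j
  = (1) + (0)(y) + (0)(x)
  = 1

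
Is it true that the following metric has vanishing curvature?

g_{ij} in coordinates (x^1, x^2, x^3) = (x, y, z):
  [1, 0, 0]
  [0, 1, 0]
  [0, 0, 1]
All metric components are constant, so every Christoffel symbol vanishes and R^i_{jkl} = 0.
Yes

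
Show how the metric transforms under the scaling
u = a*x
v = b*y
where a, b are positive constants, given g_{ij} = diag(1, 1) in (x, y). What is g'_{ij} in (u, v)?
Invert the transformation: x = u/a, y = v/b
g'_{ij} = (∂x^k/∂x'^i)(∂x^l/∂x'^j) g_{kl}; with g_{kl} = δ_{kl} this is Σ_k (∂x^k/∂x'^i)(∂x^k/∂x'^j).
Jacobian: ∂x/∂u = 1/a, ∂x/∂v = 0, ∂y/∂u = 0, ∂y/∂v = 1/b
g'_{uu} = (1/a)(1/a) + (0)(0) = 1/a^2
g'_{uv} = (1/a)(0) + (0)(1/b) = 0
g'_{vv} = (0)(0) + (1/b)(1/b) = 1/b^2
g'_{ij} = diag(1/a^2, 1/b^2)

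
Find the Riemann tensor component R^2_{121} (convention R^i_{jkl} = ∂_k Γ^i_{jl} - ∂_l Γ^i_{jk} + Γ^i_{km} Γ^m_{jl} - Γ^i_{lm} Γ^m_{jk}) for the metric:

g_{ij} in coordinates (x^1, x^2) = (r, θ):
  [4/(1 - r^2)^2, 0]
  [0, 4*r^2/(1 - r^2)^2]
Non-zero Christoffel symbols (Γ^k_{ij} = Γ^k_{ji}):
Γ^r_{r r} = 2*r/(1 - r^2)
Γ^r_{θ θ} = (r^3 + r)/(r^2 - 1)
Γ^θ_{r θ} = (-r^2 - 1)/(r^3 - r)
R^θ_{r θ r} = ∂_θ Γ^θ_{r r} - ∂_r Γ^θ_{r θ} + Γ^θ_{θ m} Γ^m_{r r} - Γ^θ_{r m} Γ^m_{r θ}
  = (0) - ((r^4 + 4*r^2 - 1)/(r^3 - r)^2) + (2*(r^2 + 1)/(r^2 - 1)^2) - ((r^2 + 1)^2/(r^3 - r)^2) = -4/(r^2 - 1)^2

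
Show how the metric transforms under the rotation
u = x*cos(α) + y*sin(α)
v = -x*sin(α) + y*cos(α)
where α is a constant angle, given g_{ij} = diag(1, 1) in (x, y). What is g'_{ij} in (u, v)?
Invert the transformation: x = u*cos(α) - v*sin(α), y = u*sin(α) + v*cos(α)
g'_{ij} = (∂x^k/∂x'^i)(∂x^l/∂x'^j) g_{kl}; with g_{kl} = δ_{kl} this is Σ_k (∂x^k/∂x'^i)(∂x^k/∂x'^j).
Jacobian: ∂x/∂u = cos(α), ∂x/∂v = -sin(α), ∂y/∂u = sin(α), ∂y/∂v = cos(α)
g'_{uu} = (cos(α))(cos(α)) + (sin(α))(sin(α)) = 1
g'_{uv} = (cos(α))(-sin(α)) + (sin(α))(cos(α)) = 0
g'_{vv} = (-sin(α))(-sin(α)) + (cos(α))(cos(α)) = 1
g'_{ij} = diag(1, 1)
The Euclidean metric is invariant under rotations.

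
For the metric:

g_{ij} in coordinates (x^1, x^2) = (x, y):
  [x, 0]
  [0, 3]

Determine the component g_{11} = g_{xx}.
With x^1 = x, x^2 = y, g_{11} = g_{xx} is the row-1, column-1 entry of the matrix.
g_{11} = x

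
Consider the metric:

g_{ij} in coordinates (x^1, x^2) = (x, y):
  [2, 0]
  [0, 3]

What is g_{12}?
With x^1 = x, x^2 = y, g_{12} = g_{xy} is the row-1, column-2 entry of the matrix.
g_{12} = 0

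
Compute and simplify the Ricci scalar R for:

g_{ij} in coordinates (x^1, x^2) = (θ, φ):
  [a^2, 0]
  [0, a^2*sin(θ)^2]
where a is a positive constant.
Non-zero Christoffel symbols (Γ^k_{ij} = Γ^k_{ji}):
Γ^θ_{φ φ} = -sin(2*θ)/2
Γ^φ_{θ φ} = 1/tan(θ)
Ricci tensor (R_{ij} = R^k_{ikj}): R_{θθ} = 1, R_{θφ} = 0, R_{φφ} = sin(θ)^2
Inverse metric: g^{θθ} = 1/a^2, g^{φφ} = 1/(a^2*sin(θ)^2)
R = g^{ij} R_{ij} = (1/a^2)(1) + (1/(a^2*sin(θ)^2))(sin(θ)^2) = 2/a^2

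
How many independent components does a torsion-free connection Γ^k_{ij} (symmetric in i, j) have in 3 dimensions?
Γ^k_{ij} has n choices for the upper index and n(n+1)/2 independent symmetric lower index pairs.
Total = 3 × 3×4/2 = 3 × 6 = 18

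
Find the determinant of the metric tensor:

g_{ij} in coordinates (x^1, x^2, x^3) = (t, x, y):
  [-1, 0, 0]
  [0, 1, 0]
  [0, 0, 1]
Diagonal metric: det(g) = g_{11}·g_{22}·g_{33}
= (-1)·(1)·(1)
det(g) = -1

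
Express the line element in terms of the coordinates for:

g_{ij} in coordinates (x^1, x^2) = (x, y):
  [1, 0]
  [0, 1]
ds^2 = g_{ij} dx^i dx^j; only the non-zero components contribute.
ds^2 = dx^2 + dy^2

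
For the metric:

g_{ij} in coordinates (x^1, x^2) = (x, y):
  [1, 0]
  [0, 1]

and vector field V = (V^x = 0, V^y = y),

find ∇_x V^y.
All Christoffel symbols are zero.
∇_x V^y = ∂_x V^y + Γ^y_{x j} V^j
  = (0) + (0)(0) + (0)(y)
  = 0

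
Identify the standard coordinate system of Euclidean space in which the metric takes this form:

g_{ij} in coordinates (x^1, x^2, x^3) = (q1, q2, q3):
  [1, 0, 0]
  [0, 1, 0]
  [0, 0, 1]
All components are constant and the metric is the identity, i.e. orthonormal rectilinear coordinates.
Cartesian (3D) coordinates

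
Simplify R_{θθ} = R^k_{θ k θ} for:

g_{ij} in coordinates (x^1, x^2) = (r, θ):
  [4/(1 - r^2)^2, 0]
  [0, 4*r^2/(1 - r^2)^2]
Non-zero Christoffel symbols (Γ^k_{ij} = Γ^k_{ji}):
Γ^r_{r r} = 2*r/(1 - r^2)
Γ^r_{θ θ} = (r^3 + r)/(r^2 - 1)
Γ^θ_{r θ} = (-r^2 - 1)/(r^3 - r)
R^r_{θ r θ} = ∂_r Γ^r_{θ θ} - ∂_θ Γ^r_{θ r} + Γ^r_{r m} Γ^m_{θ θ} - Γ^r_{θ m} Γ^m_{θ r}
  = ((r^4 - 4*r^2 - 1)/(r^2 - 1)^2) - (0) + (-2*r^2*(r^2 + 1)/(r^2 - 1)^2) - (-(r^2 + 1)^2/(r^2 - 1)^2) = -4*r^2/(r^2 - 1)^2
R^θ_{θ θ θ} = 0 (a repeated index in an antisymmetric pair)
R_{θθ} = R^r_{θ r θ} + R^θ_{θ θ θ} = (-4*r^2/(r^2 - 1)^2) + (0) = -4*r^2/(r^2 - 1)^2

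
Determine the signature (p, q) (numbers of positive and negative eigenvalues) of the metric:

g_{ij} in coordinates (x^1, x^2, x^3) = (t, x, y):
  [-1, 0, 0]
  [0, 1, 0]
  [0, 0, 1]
The metric is diagonal, so its eigenvalues are the diagonal entries: -1, 1, 1 (at a generic point, where coordinate-dependent entries are positive).
2 positive, 1 negative.
(2, 1) - Lorentzian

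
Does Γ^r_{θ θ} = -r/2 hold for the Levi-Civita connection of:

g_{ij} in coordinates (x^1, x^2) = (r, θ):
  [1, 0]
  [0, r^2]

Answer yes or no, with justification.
Γ^r_{θ θ} = (1/2) g^{rr} (∂_θ g_{rθ} + ∂_θ g_{rθ} - ∂_r g_{θθ}) = (1/2)(1)((0) + (0) - (2*r)) = -r
This differs from the proposed value -r/2.
No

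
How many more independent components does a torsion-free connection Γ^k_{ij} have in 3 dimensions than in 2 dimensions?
Independent components in n dimensions: n × n(n+1)/2 = n^2(n+1)/2.
3D: 3 × 6 = 18
2D: 2 × 3 = 6
Difference = 18 - 6 = 12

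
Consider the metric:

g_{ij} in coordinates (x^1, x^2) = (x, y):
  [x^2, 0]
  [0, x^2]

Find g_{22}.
With x^1 = x, x^2 = y, g_{22} = g_{yy} is the row-2, column-2 entry of the matrix.
g_{22} = x^2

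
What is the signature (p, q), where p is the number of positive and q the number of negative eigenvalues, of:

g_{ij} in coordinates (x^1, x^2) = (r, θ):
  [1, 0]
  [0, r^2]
The metric is diagonal, so its eigenvalues are the diagonal entries: 1, r^2 (at a generic point, where coordinate-dependent entries are positive).
2 positive, 0 negative.
(2, 0) - Riemannian (positive definite)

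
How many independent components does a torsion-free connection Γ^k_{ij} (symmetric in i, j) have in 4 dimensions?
Γ^k_{ij} has n choices for the upper index and n(n+1)/2 independent symmetric lower index pairs.
Total = 4 × 4×5/2 = 4 × 10 = 40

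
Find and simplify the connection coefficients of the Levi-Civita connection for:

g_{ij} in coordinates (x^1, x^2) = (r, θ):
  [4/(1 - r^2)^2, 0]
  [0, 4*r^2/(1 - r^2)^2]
Using Γ^k_{ij} = (1/2) g^{km} (∂_i g_{mj} + ∂_j g_{mi} - ∂_m g_{ij}); the metric is diagonal, so only the m = k term contributes.
Non-zero symbols (using the symmetry Γ^k_{ij} = Γ^k_{ji}):
Γ^r_{r r} = (1/2) g^{rr} (∂_r g_{rr} + ∂_r g_{rr} - ∂_r g_{rr}) = (1/2)((1 - r^2)^2/4)((16*r/(1 - r^2)^3) + (16*r/(1 - r^2)^3) - (16*r/(1 - r^2)^3)) = 2*r/(1 - r^2)
Γ^r_{θ θ} = (1/2) g^{rr} (∂_θ g_{rθ} + ∂_θ g_{rθ} - ∂_r g_{θθ}) = (1/2)((1 - r^2)^2/4)((0) + (0) - (-8*(r^3 + r)/(r^2 - 1)^3)) = (r^3 + r)/(r^2 - 1)
Γ^θ_{r θ} = (1/2) g^{θθ} (∂_r g_{θθ} + ∂_θ g_{θr} - ∂_θ g_{rθ}) = (1/2)((1 - r^2)^2/(4*r^2))((-8*(r^3 + r)/(r^2 - 1)^3) + (0) - (0)) = (-r^2 - 1)/(r^3 - r)
All other Christoffel symbols are zero.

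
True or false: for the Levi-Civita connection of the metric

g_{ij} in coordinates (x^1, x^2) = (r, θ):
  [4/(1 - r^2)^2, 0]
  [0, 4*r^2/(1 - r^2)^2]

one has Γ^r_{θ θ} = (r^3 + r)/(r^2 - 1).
Γ^r_{θ θ} = (1/2) g^{rr} (∂_θ g_{rθ} + ∂_θ g_{rθ} - ∂_r g_{θθ}) = (1/2)((1 - r^2)^2/4)((0) + (0) - (-8*(r^3 + r)/(r^2 - 1)^3)) = (r^3 + r)/(r^2 - 1)
This equals the proposed value (r^3 + r)/(r^2 - 1).
True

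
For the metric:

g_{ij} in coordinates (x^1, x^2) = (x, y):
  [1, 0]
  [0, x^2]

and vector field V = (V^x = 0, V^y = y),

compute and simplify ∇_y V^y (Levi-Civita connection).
Non-zero Christoffel symbols:
Γ^x_{y y} = -x
Γ^y_{x y} = 1/x
∇_y V^y = ∂_y V^y + Γ^y_{y j} V^j
  = (1) + (1/x)(0) + (0)(y)
  = 1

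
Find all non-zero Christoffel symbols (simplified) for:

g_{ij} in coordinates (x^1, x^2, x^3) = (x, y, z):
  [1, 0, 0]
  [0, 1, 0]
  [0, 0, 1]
Using Γ^k_{ij} = (1/2) g^{km} (∂_i g_{mj} + ∂_j g_{mi} - ∂_m g_{ij}); the metric is diagonal, so only the m = k term contributes.
Every metric component is constant, so all ∂_m g_{ij} = 0 and every Christoffel symbol vanishes.
All Christoffel symbols are zero.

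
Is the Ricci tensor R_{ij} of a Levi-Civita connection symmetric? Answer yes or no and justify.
R_{ij} = R^k_{ikj}; the pair symmetry R_{kilj} = R_{ljki} gives R_{ij} = R_{ji}.
Yes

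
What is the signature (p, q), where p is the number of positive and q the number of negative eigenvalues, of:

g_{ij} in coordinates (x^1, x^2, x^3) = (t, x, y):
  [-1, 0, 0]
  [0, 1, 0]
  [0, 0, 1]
The metric is diagonal, so its eigenvalues are the diagonal entries: -1, 1, 1 (at a generic point, where coordinate-dependent entries are positive).
2 positive, 1 negative.
(2, 1) - Lorentzian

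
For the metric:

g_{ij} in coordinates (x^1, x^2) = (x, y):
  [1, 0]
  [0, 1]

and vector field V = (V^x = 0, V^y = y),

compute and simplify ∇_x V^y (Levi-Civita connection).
All Christoffel symbols are zero.
∇_x V^y = ∂_x V^y + Γ^y_{x j} V^j
  = (0) + (0)(0) + (0)(y)
  = 0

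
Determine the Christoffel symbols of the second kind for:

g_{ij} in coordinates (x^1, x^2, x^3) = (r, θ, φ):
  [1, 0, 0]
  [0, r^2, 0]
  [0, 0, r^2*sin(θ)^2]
Using Γ^k_{ij} = (1/2) g^{km} (∂_i g_{mj} + ∂_j g_{mi} - ∂_m g_{ij}); the metric is diagonal, so only the m = k term contributes.
Non-zero symbols (using the symmetry Γ^k_{ij} = Γ^k_{ji}):
Γ^r_{θ θ} = (1/2) g^{rr} (∂_θ g_{rθ} + ∂_θ g_{rθ} - ∂_r g_{θθ}) = (1/2)(1)((0) + (0) - (2*r)) = -r
Γ^r_{φ φ} = (1/2) g^{rr} (∂_φ g_{rφ} + ∂_φ g_{rφ} - ∂_r g_{φφ}) = (1/2)(1)((0) + (0) - (2*r*sin(θ)^2)) = -r*sin(θ)^2
Γ^θ_{r θ} = (1/2) g^{θθ} (∂_r g_{θθ} + ∂_θ g_{θr} - ∂_θ g_{rθ}) = (1/2)(1/r^2)((2*r) + (0) - (0)) = 1/r
Γ^θ_{φ φ} = (1/2) g^{θθ} (∂_φ g_{θφ} + ∂_φ g_{θφ} - ∂_θ g_{φφ}) = (1/2)(1/r^2)((0) + (0) - (r^2*sin(2*θ))) = -sin(2*θ)/2
Γ^φ_{r φ} = (1/2) g^{φφ} (∂_r g_{φφ} + ∂_φ g_{φr} - ∂_φ g_{rφ}) = (1/2)(1/(r^2*sin(θ)^2))((2*r*sin(θ)^2) + (0) - (0)) = 1/r
Γ^φ_{θ φ} = (1/2) g^{φφ} (∂_θ g_{φφ} + ∂_φ g_{φθ} - ∂_φ g_{θφ}) = (1/2)(1/(r^2*sin(θ)^2))((r^2*sin(2*θ)) + (0) - (0)) = 1/tan(θ)
All other Christoffel symbols are zero.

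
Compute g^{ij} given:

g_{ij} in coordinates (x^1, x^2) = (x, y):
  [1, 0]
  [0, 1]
The metric is diagonal, so g^{ij} is diagonal with entries 1/g_{ii}: diag(1, 1).
g^{ij}:
  [1, 0]
  [0, 1]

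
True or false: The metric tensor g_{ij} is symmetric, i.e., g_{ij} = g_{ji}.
By definition the metric is a symmetric bilinear form, g_{ij} = g_{ji}.
True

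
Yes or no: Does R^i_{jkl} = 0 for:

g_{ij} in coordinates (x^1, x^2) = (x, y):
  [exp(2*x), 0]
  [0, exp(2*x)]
Non-zero Christoffel symbols:
Γ^x_{x x} = 1
Γ^x_{y y} = -1
Γ^y_{x y} = 1
Ricci tensor: R_{xx} = 0, R_{xy} = 0, R_{yy} = 0
All R_{ij} vanish; in 2 dimensions the Riemann tensor is fully determined by the Ricci tensor, so R^i_{jkl} = 0: the metric is flat (curvilinear coordinates on flat space).
Yes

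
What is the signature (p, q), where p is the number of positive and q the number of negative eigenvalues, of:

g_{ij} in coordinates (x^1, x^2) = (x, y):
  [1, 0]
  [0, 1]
The metric is diagonal, so its eigenvalues are the diagonal entries: 1, 1 (at a generic point, where coordinate-dependent entries are positive).
2 positive, 0 negative.
(2, 0) - Riemannian (positive definite)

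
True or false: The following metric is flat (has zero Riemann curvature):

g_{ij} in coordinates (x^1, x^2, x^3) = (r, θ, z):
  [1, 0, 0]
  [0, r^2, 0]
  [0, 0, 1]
Non-zero Christoffel symbols:
Γ^r_{θ θ} = -r
Γ^θ_{r θ} = 1/r
Ricci tensor: R_{rr} = 0, R_{rθ} = 0, R_{rz} = 0, R_{θθ} = 0, R_{θz} = 0, R_{zz} = 0
All R_{ij} vanish; in 3 dimensions the Riemann tensor is fully determined by the Ricci tensor, so R^i_{jkl} = 0: the metric is flat (curvilinear coordinates on flat space).
True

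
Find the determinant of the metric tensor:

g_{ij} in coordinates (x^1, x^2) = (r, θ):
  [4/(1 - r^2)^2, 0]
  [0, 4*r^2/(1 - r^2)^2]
For a 2×2 metric: det(g) = g_{11}·g_{22} - g_{12}·g_{21}
= (4/(1 - r^2)^2)·(4*r^2/(1 - r^2)^2) - (0)·(0)
= 16*r^2/(1 - r^2)^4 - 0
det(g) = 16*r^2/(1 - r^2)^4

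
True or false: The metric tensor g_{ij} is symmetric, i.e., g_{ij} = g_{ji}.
By definition the metric is a symmetric bilinear form, g_{ij} = g_{ji}.
True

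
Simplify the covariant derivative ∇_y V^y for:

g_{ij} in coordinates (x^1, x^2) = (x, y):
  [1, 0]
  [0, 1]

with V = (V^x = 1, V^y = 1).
All Christoffel symbols are zero.
∇_y V^y = ∂_y V^y + Γ^y_{y j} V^j
  = (0) + (0)(1) + (0)(1)
  = 0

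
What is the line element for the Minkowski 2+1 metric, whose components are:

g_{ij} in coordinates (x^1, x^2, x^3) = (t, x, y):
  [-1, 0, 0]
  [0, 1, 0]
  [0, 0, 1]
ds^2 = g_{ij} dx^i dx^j; only the non-zero components contribute.
ds^2 = -dt^2 + dx^2 + dy^2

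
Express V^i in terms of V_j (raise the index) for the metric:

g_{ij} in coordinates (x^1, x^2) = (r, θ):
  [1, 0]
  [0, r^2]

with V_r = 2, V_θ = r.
Inverse metric (diagonal): g^{rr} = 1, g^{θθ} = 1/r^2
V^i = g^{ij} V_j:
V^r = (1)(2) + (0)(r) = 2
V^θ = (0)(2) + (1/r^2)(r) = 1/r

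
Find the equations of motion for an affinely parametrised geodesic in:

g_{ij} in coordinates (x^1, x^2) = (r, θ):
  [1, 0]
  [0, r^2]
Geodesic equation: d^2x^k/dλ^2 + Γ^k_{ij} (dx^i/dλ)(dx^j/dλ) = 0.
Non-zero Christoffel symbols:
Γ^r_{θ θ} = -r
Γ^θ_{r θ} = 1/r
Substituting (the symmetric pair Γ^k_{ij}, Γ^k_{ji} combines into a factor 2):
d^2r/dλ^2 - r (dθ/dλ)^2 = 0
d^2θ/dλ^2 + (2/r) (dr/dλ)(dθ/dλ) = 0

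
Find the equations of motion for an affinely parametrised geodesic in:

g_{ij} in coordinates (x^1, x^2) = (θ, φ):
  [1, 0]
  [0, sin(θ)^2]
Geodesic equation: d^2x^k/dλ^2 + Γ^k_{ij} (dx^i/dλ)(dx^j/dλ) = 0.
Non-zero Christoffel symbols:
Γ^θ_{φ φ} = -sin(2*θ)/2
Γ^φ_{θ φ} = 1/tan(θ)
Substituting (the symmetric pair Γ^k_{ij}, Γ^k_{ji} combines into a factor 2):
d^2θ/dλ^2 - (sin(2*θ)/2) (dφ/dλ)^2 = 0
d^2φ/dλ^2 + (2/tan(θ)) (dθ/dλ)(dφ/dλ) = 0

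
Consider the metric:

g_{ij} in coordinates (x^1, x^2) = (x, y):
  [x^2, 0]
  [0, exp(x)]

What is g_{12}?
With x^1 = x, x^2 = y, g_{12} = g_{xy} is the row-1, column-2 entry of the matrix.
g_{12} = 0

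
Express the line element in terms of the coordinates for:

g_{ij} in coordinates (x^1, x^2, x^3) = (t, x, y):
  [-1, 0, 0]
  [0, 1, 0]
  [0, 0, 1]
ds^2 = g_{ij} dx^i dx^j; only the non-zero components contribute.
ds^2 = -dt^2 + dx^2 + dy^2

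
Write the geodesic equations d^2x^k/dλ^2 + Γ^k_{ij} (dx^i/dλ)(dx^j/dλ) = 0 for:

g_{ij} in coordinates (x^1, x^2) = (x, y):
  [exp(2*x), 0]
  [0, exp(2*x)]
Geodesic equation: d^2x^k/dλ^2 + Γ^k_{ij} (dx^i/dλ)(dx^j/dλ) = 0.
Non-zero Christoffel symbols:
Γ^x_{x x} = 1
Γ^x_{y y} = -1
Γ^y_{x y} = 1
Substituting (the symmetric pair Γ^k_{ij}, Γ^k_{ji} combines into a factor 2):
d^2x/dλ^2 + (dx/dλ)^2 - (dy/dλ)^2 = 0
d^2y/dλ^2 + 2 (dx/dλ)(dy/dλ) = 0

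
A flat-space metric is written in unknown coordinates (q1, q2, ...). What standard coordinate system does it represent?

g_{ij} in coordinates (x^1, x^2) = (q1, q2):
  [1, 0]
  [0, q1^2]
The line element ds^2 = dq1^2 + q1^2 dq2^2 is dr^2 + r^2 dθ^2 with q1 = r, q2 = θ.
polar coordinates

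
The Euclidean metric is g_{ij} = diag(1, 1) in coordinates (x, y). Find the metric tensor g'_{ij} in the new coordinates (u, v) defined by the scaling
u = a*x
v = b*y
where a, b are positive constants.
Invert the transformation: x = u/a, y = v/b
g'_{ij} = (∂x^k/∂x'^i)(∂x^l/∂x'^j) g_{kl}; with g_{kl} = δ_{kl} this is Σ_k (∂x^k/∂x'^i)(∂x^k/∂x'^j).
Jacobian: ∂x/∂u = 1/a, ∂x/∂v = 0, ∂y/∂u = 0, ∂y/∂v = 1/b
g'_{uu} = (1/a)(1/a) + (0)(0) = 1/a^2
g'_{uv} = (1/a)(0) + (0)(1/b) = 0
g'_{vv} = (0)(0) + (1/b)(1/b) = 1/b^2
g'_{ij} = diag(1/a^2, 1/b^2)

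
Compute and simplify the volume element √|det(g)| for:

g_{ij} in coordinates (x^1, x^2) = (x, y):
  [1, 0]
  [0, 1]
det(g) = 1
√|det(g)| = 1
Volume element: dV = 1 dx dy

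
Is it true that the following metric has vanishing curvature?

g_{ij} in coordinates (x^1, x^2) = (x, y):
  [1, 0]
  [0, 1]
All metric components are constant, so every Christoffel symbol vanishes and R^i_{jkl} = 0.
Yes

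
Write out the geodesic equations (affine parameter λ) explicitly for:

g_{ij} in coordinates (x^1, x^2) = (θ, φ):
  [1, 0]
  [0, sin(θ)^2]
Geodesic equation: d^2x^k/dλ^2 + Γ^k_{ij} (dx^i/dλ)(dx^j/dλ) = 0.
Non-zero Christoffel symbols:
Γ^θ_{φ φ} = -sin(2*θ)/2
Γ^φ_{θ φ} = 1/tan(θ)
Substituting (the symmetric pair Γ^k_{ij}, Γ^k_{ji} combines into a factor 2):
d^2θ/dλ^2 - (sin(2*θ)/2) (dφ/dλ)^2 = 0
d^2φ/dλ^2 + (2/tan(θ)) (dθ/dλ)(dφ/dλ) = 0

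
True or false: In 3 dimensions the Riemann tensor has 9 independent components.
n^2(n^2-1)/12 = 9·8/12 = 6 independent components for n = 3.
False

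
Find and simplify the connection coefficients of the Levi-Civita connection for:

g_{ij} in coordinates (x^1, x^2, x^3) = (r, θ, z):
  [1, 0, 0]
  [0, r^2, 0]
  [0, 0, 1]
Using Γ^k_{ij} = (1/2) g^{km} (∂_i g_{mj} + ∂_j g_{mi} - ∂_m g_{ij}); the metric is diagonal, so only the m = k term contributes.
Non-zero symbols (using the symmetry Γ^k_{ij} = Γ^k_{ji}):
Γ^r_{θ θ} = (1/2) g^{rr} (∂_θ g_{rθ} + ∂_θ g_{rθ} - ∂_r g_{θθ}) = (1/2)(1)((0) + (0) - (2*r)) = -r
Γ^θ_{r θ} = (1/2) g^{θθ} (∂_r g_{θθ} + ∂_θ g_{θr} - ∂_θ g_{rθ}) = (1/2)(1/r^2)((2*r) + (0) - (0)) = 1/r
All other Christoffel symbols are zero.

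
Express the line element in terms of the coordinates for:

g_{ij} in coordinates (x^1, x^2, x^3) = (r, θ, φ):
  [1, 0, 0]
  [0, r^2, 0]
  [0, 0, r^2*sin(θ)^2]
ds^2 = g_{ij} dx^i dx^j; only the non-zero components contribute.
ds^2 = dr^2 + r^2 dθ^2 + r^2*sin(θ)^2 dφ^2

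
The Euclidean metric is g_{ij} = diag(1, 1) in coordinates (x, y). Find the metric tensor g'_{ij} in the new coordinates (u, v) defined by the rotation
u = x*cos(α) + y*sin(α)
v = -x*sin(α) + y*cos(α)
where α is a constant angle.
Invert the transformation: x = u*cos(α) - v*sin(α), y = u*sin(α) + v*cos(α)
g'_{ij} = (∂x^k/∂x'^i)(∂x^l/∂x'^j) g_{kl}; with g_{kl} = δ_{kl} this is Σ_k (∂x^k/∂x'^i)(∂x^k/∂x'^j).
Jacobian: ∂x/∂u = cos(α), ∂x/∂v = -sin(α), ∂y/∂u = sin(α), ∂y/∂v = cos(α)
g'_{uu} = (cos(α))(cos(α)) + (sin(α))(sin(α)) = 1
g'_{uv} = (cos(α))(-sin(α)) + (sin(α))(cos(α)) = 0
g'_{vv} = (-sin(α))(-sin(α)) + (cos(α))(cos(α)) = 1
g'_{ij} = diag(1, 1)
The Euclidean metric is invariant under rotations.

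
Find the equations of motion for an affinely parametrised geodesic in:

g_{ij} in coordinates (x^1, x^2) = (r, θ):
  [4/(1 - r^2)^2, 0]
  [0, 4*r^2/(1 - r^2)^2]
Geodesic equation: d^2x^k/dλ^2 + Γ^k_{ij} (dx^i/dλ)(dx^j/dλ) = 0.
Non-zero Christoffel symbols:
Γ^r_{r r} = 2*r/(1 - r^2)
Γ^r_{θ θ} = (r^3 + r)/(r^2 - 1)
Γ^θ_{r θ} = (-r^2 - 1)/(r^3 - r)
Substituting (the symmetric pair Γ^k_{ij}, Γ^k_{ji} combines into a factor 2):
d^2r/dλ^2 + (2*r/(1 - r^2)) (dr/dλ)^2 + ((r^3 + r)/(r^2 - 1)) (dθ/dλ)^2 = 0
d^2θ/dλ^2 + ((-2*r^2 - 2)/(r^3 - r)) (dr/dλ)(dθ/dλ) = 0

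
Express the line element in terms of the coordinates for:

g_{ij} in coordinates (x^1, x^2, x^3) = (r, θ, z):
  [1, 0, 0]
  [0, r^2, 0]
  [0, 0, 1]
ds^2 = g_{ij} dx^i dx^j; only the non-zero components contribute.
ds^2 = dr^2 + r^2 dθ^2 + dz^2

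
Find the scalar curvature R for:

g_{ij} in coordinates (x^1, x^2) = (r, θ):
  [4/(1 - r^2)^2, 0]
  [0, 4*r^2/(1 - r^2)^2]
Non-zero Christoffel symbols (Γ^k_{ij} = Γ^k_{ji}):
Γ^r_{r r} = 2*r/(1 - r^2)
Γ^r_{θ θ} = (r^3 + r)/(r^2 - 1)
Γ^θ_{r θ} = (-r^2 - 1)/(r^3 - r)
Ricci tensor (R_{ij} = R^k_{ikj}): R_{rr} = -4/(r^2 - 1)^2, R_{rθ} = 0, R_{θθ} = -4*r^2/(r^2 - 1)^2
Inverse metric: g^{rr} = (1 - r^2)^2/4, g^{θθ} = (1 - r^2)^2/(4*r^2)
R = g^{ij} R_{ij} = ((1 - r^2)^2/4)(-4/(r^2 - 1)^2) + ((1 - r^2)^2/(4*r^2))(-4*r^2/(r^2 - 1)^2) = -2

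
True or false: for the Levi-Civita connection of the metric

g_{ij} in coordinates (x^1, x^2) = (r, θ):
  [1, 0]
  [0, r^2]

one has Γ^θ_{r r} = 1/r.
Γ^θ_{r r} = (1/2) g^{θθ} (∂_r g_{θr} + ∂_r g_{θr} - ∂_θ g_{rr}) = (1/2)(1/r^2)((0) + (0) - (0)) = 0
This differs from the proposed value 1/r.
False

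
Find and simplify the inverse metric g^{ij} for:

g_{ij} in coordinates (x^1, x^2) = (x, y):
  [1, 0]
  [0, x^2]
The metric is diagonal, so g^{ij} is diagonal with entries 1/g_{ii}: diag(1, 1/(x^2)).
g^{ij}:
  [1, 0]
  [0, 1/x^2]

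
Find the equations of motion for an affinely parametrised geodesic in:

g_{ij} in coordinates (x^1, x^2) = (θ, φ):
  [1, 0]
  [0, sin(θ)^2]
Geodesic equation: d^2x^k/dλ^2 + Γ^k_{ij} (dx^i/dλ)(dx^j/dλ) = 0.
Non-zero Christoffel symbols:
Γ^θ_{φ φ} = -sin(2*θ)/2
Γ^φ_{θ φ} = 1/tan(θ)
Substituting (the symmetric pair Γ^k_{ij}, Γ^k_{ji} combines into a factor 2):
d^2θ/dλ^2 - (sin(2*θ)/2) (dφ/dλ)^2 = 0
d^2φ/dλ^2 + (2/tan(θ)) (dθ/dλ)(dφ/dλ) = 0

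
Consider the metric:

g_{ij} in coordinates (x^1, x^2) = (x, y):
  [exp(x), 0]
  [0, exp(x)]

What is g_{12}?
With x^1 = x, x^2 = y, g_{12} = g_{xy} is the row-1, column-2 entry of the matrix.
g_{12} = 0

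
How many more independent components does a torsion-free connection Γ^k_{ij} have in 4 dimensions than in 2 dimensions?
Independent components in n dimensions: n × n(n+1)/2 = n^2(n+1)/2.
4D: 4 × 10 = 40
2D: 2 × 3 = 6
Difference = 40 - 6 = 34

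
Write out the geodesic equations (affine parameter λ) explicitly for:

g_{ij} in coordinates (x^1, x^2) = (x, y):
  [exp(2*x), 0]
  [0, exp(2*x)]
Geodesic equation: d^2x^k/dλ^2 + Γ^k_{ij} (dx^i/dλ)(dx^j/dλ) = 0.
Non-zero Christoffel symbols:
Γ^x_{x x} = 1
Γ^x_{y y} = -1
Γ^y_{x y} = 1
Substituting (the symmetric pair Γ^k_{ij}, Γ^k_{ji} combines into a factor 2):
d^2x/dλ^2 + (dx/dλ)^2 - (dy/dλ)^2 = 0
d^2y/dλ^2 + 2 (dx/dλ)(dy/dλ) = 0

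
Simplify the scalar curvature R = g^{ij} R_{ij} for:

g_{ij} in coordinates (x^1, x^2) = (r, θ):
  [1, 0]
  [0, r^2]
Non-zero Christoffel symbols (Γ^k_{ij} = Γ^k_{ji}):
Γ^r_{θ θ} = -r
Γ^θ_{r θ} = 1/r
Ricci tensor (R_{ij} = R^k_{ikj}): R_{rr} = 0, R_{rθ} = 0, R_{θθ} = 0
Inverse metric: g^{rr} = 1, g^{θθ} = 1/r^2
R = g^{ij} R_{ij} = (1)(0) + (1/r^2)(0) = 0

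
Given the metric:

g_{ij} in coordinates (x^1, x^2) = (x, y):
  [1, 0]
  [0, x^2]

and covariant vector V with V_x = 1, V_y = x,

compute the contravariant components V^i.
Inverse metric (diagonal): g^{xx} = 1, g^{yy} = 1/x^2
V^i = g^{ij} V_j:
V^x = (1)(1) + (0)(x) = 1
V^y = (0)(1) + (1/x^2)(x) = 1/x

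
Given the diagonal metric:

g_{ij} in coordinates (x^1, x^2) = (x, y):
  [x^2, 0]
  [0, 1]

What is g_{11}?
With x^1 = x, x^2 = y, g_{11} = g_{xx} is the row-1, column-1 entry of the matrix.
g_{11} = x^2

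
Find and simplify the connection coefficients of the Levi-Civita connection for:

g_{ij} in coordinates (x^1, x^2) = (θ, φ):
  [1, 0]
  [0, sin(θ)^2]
Using Γ^k_{ij} = (1/2) g^{km} (∂_i g_{mj} + ∂_j g_{mi} - ∂_m g_{ij}); the metric is diagonal, so only the m = k term contributes.
Non-zero symbols (using the symmetry Γ^k_{ij} = Γ^k_{ji}):
Γ^θ_{φ φ} = (1/2) g^{θθ} (∂_φ g_{θφ} + ∂_φ g_{θφ} - ∂_θ g_{φφ}) = (1/2)(1)((0) + (0) - (sin(2*θ))) = -sin(2*θ)/2
Γ^φ_{θ φ} = (1/2) g^{φφ} (∂_θ g_{φφ} + ∂_φ g_{φθ} - ∂_φ g_{θφ}) = (1/2)(1/sin(θ)^2)((sin(2*θ)) + (0) - (0)) = 1/tan(θ)
All other Christoffel symbols are zero.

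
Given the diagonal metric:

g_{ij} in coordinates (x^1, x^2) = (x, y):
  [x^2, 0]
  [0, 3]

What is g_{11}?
With x^1 = x, x^2 = y, g_{11} = g_{xx} is the row-1, column-1 entry of the matrix.
g_{11} = x^2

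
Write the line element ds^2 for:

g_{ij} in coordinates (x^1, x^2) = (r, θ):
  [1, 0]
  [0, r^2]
ds^2 = g_{ij} dx^i dx^j; only the non-zero components contribute.
ds^2 = dr^2 + r^2 dθ^2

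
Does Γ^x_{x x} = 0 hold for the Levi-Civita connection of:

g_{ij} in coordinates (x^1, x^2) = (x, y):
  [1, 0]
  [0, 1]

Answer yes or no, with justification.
Γ^x_{x x} = (1/2) g^{xx} (∂_x g_{xx} + ∂_x g_{xx} - ∂_x g_{xx}) = (1/2)(1)((0) + (0) - (0)) = 0
This equals the proposed value 0.
Yes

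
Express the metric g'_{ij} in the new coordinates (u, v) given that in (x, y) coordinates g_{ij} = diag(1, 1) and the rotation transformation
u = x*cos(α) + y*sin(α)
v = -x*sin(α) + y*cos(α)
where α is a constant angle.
Invert the transformation: x = u*cos(α) - v*sin(α), y = u*sin(α) + v*cos(α)
g'_{ij} = (∂x^k/∂x'^i)(∂x^l/∂x'^j) g_{kl}; with g_{kl} = δ_{kl} this is Σ_k (∂x^k/∂x'^i)(∂x^k/∂x'^j).
Jacobian: ∂x/∂u = cos(α), ∂x/∂v = -sin(α), ∂y/∂u = sin(α), ∂y/∂v = cos(α)
g'_{uu} = (cos(α))(cos(α)) + (sin(α))(sin(α)) = 1
g'_{uv} = (cos(α))(-sin(α)) + (sin(α))(cos(α)) = 0
g'_{vv} = (-sin(α))(-sin(α)) + (cos(α))(cos(α)) = 1
g'_{ij} = diag(1, 1)
The Euclidean metric is invariant under rotations.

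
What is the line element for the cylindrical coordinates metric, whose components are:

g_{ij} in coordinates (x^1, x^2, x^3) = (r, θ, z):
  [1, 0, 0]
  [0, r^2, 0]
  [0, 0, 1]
ds^2 = g_{ij} dx^i dx^j; only the non-zero components contribute.
ds^2 = dr^2 + r^2 dθ^2 + dz^2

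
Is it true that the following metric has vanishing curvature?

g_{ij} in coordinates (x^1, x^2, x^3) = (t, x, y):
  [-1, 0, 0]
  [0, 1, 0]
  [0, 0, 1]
All metric components are constant, so every Christoffel symbol vanishes and R^i_{jkl} = 0.
Yes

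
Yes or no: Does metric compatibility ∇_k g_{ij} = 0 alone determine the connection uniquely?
One also needs vanishing torsion; metric compatibility plus torsion-freeness singles out the Levi-Civita connection.
No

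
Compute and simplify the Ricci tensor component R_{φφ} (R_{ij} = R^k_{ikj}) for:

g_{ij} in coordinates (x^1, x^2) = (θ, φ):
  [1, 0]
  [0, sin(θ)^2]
Non-zero Christoffel symbols (Γ^k_{ij} = Γ^k_{ji}):
Γ^θ_{φ φ} = -sin(2*θ)/2
Γ^φ_{θ φ} = 1/tan(θ)
R^θ_{φ θ φ} = ∂_θ Γ^θ_{φ φ} - ∂_φ Γ^θ_{φ θ} + Γ^θ_{θ m} Γ^m_{φ φ} - Γ^θ_{φ m} Γ^m_{φ θ}
  = (-cos(2*θ)) - (0) + (0) - (-cos(θ)^2) = sin(θ)^2
R^φ_{φ φ φ} = 0 (a repeated index in an antisymmetric pair)
R_{φφ} = R^θ_{φ θ φ} + R^φ_{φ φ φ} = (sin(θ)^2) + (0) = sin(θ)^2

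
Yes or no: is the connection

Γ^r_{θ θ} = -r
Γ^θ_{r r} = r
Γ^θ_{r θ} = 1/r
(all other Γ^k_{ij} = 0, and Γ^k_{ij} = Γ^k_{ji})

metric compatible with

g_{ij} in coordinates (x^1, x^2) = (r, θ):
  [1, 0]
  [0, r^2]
Using ∇_k g_{ij} = ∂_k g_{ij} - Γ^m_{ki} g_{mj} - Γ^m_{kj} g_{im}:
∇_r g_{rθ} = (0) - (r^3) - (0) = -r^3 ≠ 0
So the connection is not metric compatible (it is not the Levi-Civita connection).
No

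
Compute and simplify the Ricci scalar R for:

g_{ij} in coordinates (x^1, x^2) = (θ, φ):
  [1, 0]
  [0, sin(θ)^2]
Non-zero Christoffel symbols (Γ^k_{ij} = Γ^k_{ji}):
Γ^θ_{φ φ} = -sin(2*θ)/2
Γ^φ_{θ φ} = 1/tan(θ)
Ricci tensor (R_{ij} = R^k_{ikj}): R_{θθ} = 1, R_{θφ} = 0, R_{φφ} = sin(θ)^2
Inverse metric: g^{θθ} = 1, g^{φφ} = 1/sin(θ)^2
R = g^{ij} R_{ij} = (1)(1) + (1/sin(θ)^2)(sin(θ)^2) = 2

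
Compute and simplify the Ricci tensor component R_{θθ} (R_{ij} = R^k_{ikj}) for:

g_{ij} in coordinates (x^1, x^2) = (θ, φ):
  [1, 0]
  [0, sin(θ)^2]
Non-zero Christoffel symbols (Γ^k_{ij} = Γ^k_{ji}):
Γ^θ_{φ φ} = -sin(2*θ)/2
Γ^φ_{θ φ} = 1/tan(θ)
R^θ_{θ θ θ} = 0 (a repeated index in an antisymmetric pair)
R^φ_{θ φ θ} = ∂_φ Γ^φ_{θ θ} - ∂_θ Γ^φ_{θ φ} + Γ^φ_{φ m} Γ^m_{θ θ} - Γ^φ_{θ m} Γ^m_{θ φ}
  = (0) - (-1/sin(θ)^2) + (0) - (1/tan(θ)^2) = 1
R_{θθ} = R^θ_{θ θ θ} + R^φ_{θ φ θ} = (0) + (1) = 1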